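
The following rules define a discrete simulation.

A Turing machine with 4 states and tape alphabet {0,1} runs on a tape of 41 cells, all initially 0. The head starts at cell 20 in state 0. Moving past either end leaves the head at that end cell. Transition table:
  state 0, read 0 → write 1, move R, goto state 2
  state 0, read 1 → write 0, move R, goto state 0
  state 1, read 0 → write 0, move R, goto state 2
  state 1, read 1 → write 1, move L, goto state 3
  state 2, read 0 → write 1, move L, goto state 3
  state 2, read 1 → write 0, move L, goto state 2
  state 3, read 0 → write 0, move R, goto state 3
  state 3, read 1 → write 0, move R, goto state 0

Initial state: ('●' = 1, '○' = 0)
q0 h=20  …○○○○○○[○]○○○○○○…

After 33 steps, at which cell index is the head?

37

k=0  q0 h=20  …○○○○○○[○]○○○○○○…
k=1  q2 h=21  …○○○○○●[○]○○○○○○…
k=2  q3 h=20  …○○○○○○[●]●○○○○○…
k=3  q0 h=21  …○○○○○○[●]○○○○○○…
k=4  q0 h=22  …○○○○○○[○]○○○○○○…
k=5  q2 h=23  …○○○○○●[○]○○○○○○…
k=6  q3 h=22  …○○○○○○[●]●○○○○○…
k=7  q0 h=23  …○○○○○○[●]○○○○○○…
k=8  q0 h=24  …○○○○○○[○]○○○○○○…
k=9  q2 h=25  …○○○○○●[○]○○○○○○…
k=10  q3 h=24  …○○○○○○[●]●○○○○○…
k=11  q0 h=25  …○○○○○○[●]○○○○○○…
k=12  q0 h=26  …○○○○○○[○]○○○○○○…
k=13  q2 h=27  …○○○○○●[○]○○○○○○…
k=14  q3 h=26  …○○○○○○[●]●○○○○○…
k=15  q0 h=27  …○○○○○○[●]○○○○○○…
k=16  q0 h=28  …○○○○○○[○]○○○○○○…
k=17  q2 h=29  …○○○○○●[○]○○○○○○…
k=18  q3 h=28  …○○○○○○[●]●○○○○○…
k=19  q0 h=29  …○○○○○○[●]○○○○○○…
k=20  q0 h=30  …○○○○○○[○]○○○○○○…
k=21  q2 h=31  …○○○○○●[○]○○○○○○…
k=22  q3 h=30  …○○○○○○[●]●○○○○○…
k=23  q0 h=31  …○○○○○○[●]○○○○○○…
k=24  q0 h=32  …○○○○○○[○]○○○○○○…
k=25  q2 h=33  …○○○○○●[○]○○○○○○…
k=26  q3 h=32  …○○○○○○[●]●○○○○○…
k=27  q0 h=33  …○○○○○○[●]○○○○○○…
k=28  q0 h=34  …○○○○○○[○]○○○○○○|
k=29  q2 h=35  …○○○○○●[○]○○○○○|
k=30  q3 h=34  …○○○○○○[●]●○○○○○|
k=31  q0 h=35  …○○○○○○[●]○○○○○|
k=32  q0 h=36  …○○○○○○[○]○○○○|
k=33  q2 h=37  …○○○○○●[○]○○○|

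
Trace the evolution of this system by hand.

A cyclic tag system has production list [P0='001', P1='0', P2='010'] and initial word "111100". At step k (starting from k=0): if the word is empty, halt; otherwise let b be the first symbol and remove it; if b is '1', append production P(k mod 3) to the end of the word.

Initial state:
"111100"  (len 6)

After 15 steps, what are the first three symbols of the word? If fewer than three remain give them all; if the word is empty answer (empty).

101

0) "111100"  (len 6)
1) "11100001"  (len 8)
2) "11000010"  (len 8)
3) "1000010010"  (len 10)
4) "000010010001"  (len 12)
5) "00010010001"  (len 11)
6) "0010010001"  (len 10)
7) "010010001"  (len 9)
8) "10010001"  (len 8)
9) "0010001010"  (len 10)
10) "010001010"  (len 9)
11) "10001010"  (len 8)
12) "0001010010"  (len 10)
13) "001010010"  (len 9)
14) "01010010"  (len 8)
15) "1010010"  (len 7)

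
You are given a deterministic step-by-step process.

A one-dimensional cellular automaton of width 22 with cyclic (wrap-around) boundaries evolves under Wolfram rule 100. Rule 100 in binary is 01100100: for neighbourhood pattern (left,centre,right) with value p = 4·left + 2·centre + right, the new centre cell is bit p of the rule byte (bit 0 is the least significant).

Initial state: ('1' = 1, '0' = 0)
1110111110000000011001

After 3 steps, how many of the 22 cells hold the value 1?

3

[0] 1110111110000000011001
[1] 0011000010000000001000
[2] 0001000010000000001000
[3] 0001000010000000001000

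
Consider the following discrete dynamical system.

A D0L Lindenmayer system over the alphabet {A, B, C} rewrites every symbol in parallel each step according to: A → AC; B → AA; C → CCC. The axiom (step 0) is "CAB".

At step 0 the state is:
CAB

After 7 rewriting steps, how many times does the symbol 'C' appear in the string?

4008

gen 0: CAB
gen 1: CCCACAA
gen 2: CCCCCCCCCACCCCACAC
gen 3: CCCCCCCCCCCCCCCCCCCCCCCCCCCACCCCCCCCCCCCCACCCCACCCC
gen 4: CCCCCCCCCCCCCCCCCCCCCCCCCCCCCCCCCCCCCCCCCCCCCCCCCCCCCCCCCC…CCCCCCCCCCCCCCCCCCCCCCCCCCCCCCACCCCCCCCCCCCCACCCCCCCCCCCCC  (len 150)
gen 5: CCCCCCCCCCCCCCCCCCCCCCCCCCCCCCCCCCCCCCCCCCCCCCCCCCCCCCCCCC…CCCCCCCCCCCCCCCCCACCCCCCCCCCCCCCCCCCCCCCCCCCCCCCCCCCCCCCCC  (len 447)
gen 6: CCCCCCCCCCCCCCCCCCCCCCCCCCCCCCCCCCCCCCCCCCCCCCCCCCCCCCCCCC…CCCCCCCCCCCCCCCCCCCCCCCCCCCCCCCCCCCCCCCCCCCCCCCCCCCCCCCCCC  (len 1338)
gen 7: CCCCCCCCCCCCCCCCCCCCCCCCCCCCCCCCCCCCCCCCCCCCCCCCCCCCCCCCCC…CCCCCCCCCCCCCCCCCCCCCCCCCCCCCCCCCCCCCCCCCCCCCCCCCCCCCCCCCC  (len 4011)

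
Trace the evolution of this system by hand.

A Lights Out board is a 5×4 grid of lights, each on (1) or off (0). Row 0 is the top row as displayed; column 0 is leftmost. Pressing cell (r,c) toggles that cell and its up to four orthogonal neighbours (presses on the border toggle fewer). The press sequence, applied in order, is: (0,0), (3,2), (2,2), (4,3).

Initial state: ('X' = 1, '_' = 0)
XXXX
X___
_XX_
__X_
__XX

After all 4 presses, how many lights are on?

t=0: XXXX
X___
_XX_
__X_
__XX
t=1: __XX
____
_XX_
__X_
__XX
t=2: __XX
____
_X__
_X_X
___X
t=3: __XX
__X_
__XX
_XXX
___X
t=4: __XX
__X_
__XX
_XX_
__X_

8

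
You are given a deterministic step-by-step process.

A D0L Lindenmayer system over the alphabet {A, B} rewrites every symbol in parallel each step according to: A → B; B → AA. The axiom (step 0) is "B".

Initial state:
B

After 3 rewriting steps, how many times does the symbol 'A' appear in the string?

4

gen 0: B
gen 1: AA
gen 2: BB
gen 3: AAAA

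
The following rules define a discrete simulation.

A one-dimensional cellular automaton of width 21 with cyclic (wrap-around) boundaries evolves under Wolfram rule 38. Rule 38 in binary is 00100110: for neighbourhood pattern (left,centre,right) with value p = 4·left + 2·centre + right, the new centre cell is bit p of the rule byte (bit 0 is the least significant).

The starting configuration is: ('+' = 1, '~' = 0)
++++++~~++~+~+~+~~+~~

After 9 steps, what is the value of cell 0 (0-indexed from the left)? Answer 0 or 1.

0

[0] ++++++~~++~+~+~+~~+~~
[1] ~~~~~~~+~~++++++~++~+
[2] ~~~~~~++~+~~~~~~+~~++
[3] ~~~~~+~~++~~~~~++~+~~
[4] ~~~~++~+~~~~~~+~~++~~
[5] ~~~+~~++~~~~~++~+~~~~
[6] ~~++~+~~~~~~+~~++~~~~
[7] ~+~~++~~~~~++~+~~~~~~
[8] ++~+~~~~~~+~~++~~~~~~
[9] ~~++~~~~~++~+~~~~~~~+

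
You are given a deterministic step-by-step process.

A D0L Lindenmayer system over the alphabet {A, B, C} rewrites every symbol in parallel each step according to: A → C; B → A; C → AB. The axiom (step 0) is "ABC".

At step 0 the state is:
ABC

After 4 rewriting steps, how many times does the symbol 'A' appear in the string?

4

[0] ABC
[1] CAAB
[2] ABCCA
[3] CAABABC
[4] ABCCACAAB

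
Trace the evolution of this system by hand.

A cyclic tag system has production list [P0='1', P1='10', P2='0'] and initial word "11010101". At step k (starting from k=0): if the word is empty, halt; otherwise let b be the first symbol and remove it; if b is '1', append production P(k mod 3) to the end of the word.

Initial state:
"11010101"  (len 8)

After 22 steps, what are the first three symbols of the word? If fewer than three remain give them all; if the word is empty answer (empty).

[0] "11010101"  (len 8)
[1] "10101011"  (len 8)
[2] "010101110"  (len 9)
[3] "10101110"  (len 8)
[4] "01011101"  (len 8)
[5] "1011101"  (len 7)
[6] "0111010"  (len 7)
[7] "111010"  (len 6)
[8] "1101010"  (len 7)
[9] "1010100"  (len 7)
[10] "0101001"  (len 7)
[11] "101001"  (len 6)
[12] "010010"  (len 6)
[13] "10010"  (len 5)
[14] "001010"  (len 6)
[15] "01010"  (len 5)
[16] "1010"  (len 4)
[17] "01010"  (len 5)
[18] "1010"  (len 4)
[19] "0101"  (len 4)
[20] "101"  (len 3)
[21] "010"  (len 3)
[22] "10"  (len 2)

10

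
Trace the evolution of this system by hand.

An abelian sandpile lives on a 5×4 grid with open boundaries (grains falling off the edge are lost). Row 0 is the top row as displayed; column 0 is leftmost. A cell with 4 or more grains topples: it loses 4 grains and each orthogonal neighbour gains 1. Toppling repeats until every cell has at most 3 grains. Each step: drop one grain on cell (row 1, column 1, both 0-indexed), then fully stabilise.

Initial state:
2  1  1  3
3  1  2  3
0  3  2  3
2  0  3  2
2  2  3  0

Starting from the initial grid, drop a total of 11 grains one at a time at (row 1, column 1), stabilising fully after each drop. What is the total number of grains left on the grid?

36

[0] 2  1  1  3
3  1  2  3
0  3  2  3
2  0  3  2
2  2  3  0
[1] 2  1  1  3
3  2  2  3
0  3  2  3
2  0  3  2
2  2  3  0
[2] 2  1  1  3
3  3  2  3
0  3  2  3
2  0  3  2
2  2  3  0
[3] 3  2  1  3
0  2  3  3
2  0  3  3
2  1  3  2
2  2  3  0
[4] 3  2  1  3
0  3  3  3
2  0  3  3
2  1  3  2
2  2  3  0
[5] 3  3  3  0
1  1  2  2
2  2  2  2
2  2  2  0
2  3  0  2
[6] 3  3  3  0
1  2  2  2
2  2  2  2
2  2  2  0
2  3  0  2
[7] 3  3  3  0
1  3  2  2
2  2  2  2
2  2  2  0
2  3  0  2
[8] 0  2  1  1
3  2  0  3
2  3  3  2
2  2  2  0
2  3  0  2
[9] 0  2  1  1
3  3  0  3
2  3  3  2
2  2  2  0
2  3  0  2
[10] 1  3  1  1
1  2  2  3
0  2  0  3
3  3  3  0
2  3  0  2
[11] 1  3  1  1
1  3  2  3
0  2  0  3
3  3  3  0
2  3  0  2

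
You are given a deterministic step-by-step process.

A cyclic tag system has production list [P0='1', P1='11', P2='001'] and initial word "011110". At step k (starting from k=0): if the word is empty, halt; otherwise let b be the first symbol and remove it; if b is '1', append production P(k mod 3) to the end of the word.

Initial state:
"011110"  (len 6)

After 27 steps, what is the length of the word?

15

gen 0: "011110"  (len 6)
gen 1: "11110"  (len 5)
gen 2: "111011"  (len 6)
gen 3: "11011001"  (len 8)
gen 4: "10110011"  (len 8)
gen 5: "011001111"  (len 9)
gen 6: "11001111"  (len 8)
gen 7: "10011111"  (len 8)
gen 8: "001111111"  (len 9)
gen 9: "01111111"  (len 8)
gen 10: "1111111"  (len 7)
gen 11: "11111111"  (len 8)
gen 12: "1111111001"  (len 10)
gen 13: "1111110011"  (len 10)
gen 14: "11111001111"  (len 11)
gen 15: "1111001111001"  (len 13)
gen 16: "1110011110011"  (len 13)
gen 17: "11001111001111"  (len 14)
gen 18: "1001111001111001"  (len 16)
gen 19: "0011110011110011"  (len 16)
gen 20: "011110011110011"  (len 15)
gen 21: "11110011110011"  (len 14)
gen 22: "11100111100111"  (len 14)
gen 23: "110011110011111"  (len 15)
gen 24: "10011110011111001"  (len 17)
gen 25: "00111100111110011"  (len 17)
gen 26: "0111100111110011"  (len 16)
gen 27: "111100111110011"  (len 15)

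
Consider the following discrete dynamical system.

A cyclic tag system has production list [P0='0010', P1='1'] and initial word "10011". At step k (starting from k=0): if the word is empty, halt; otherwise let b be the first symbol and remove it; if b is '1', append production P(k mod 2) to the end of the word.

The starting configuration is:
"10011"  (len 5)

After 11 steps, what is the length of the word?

k=0  "10011"  (len 5)
k=1  "00110010"  (len 8)
k=2  "0110010"  (len 7)
k=3  "110010"  (len 6)
k=4  "100101"  (len 6)
k=5  "001010010"  (len 9)
k=6  "01010010"  (len 8)
k=7  "1010010"  (len 7)
k=8  "0100101"  (len 7)
k=9  "100101"  (len 6)
k=10  "001011"  (len 6)
k=11  "01011"  (len 5)

5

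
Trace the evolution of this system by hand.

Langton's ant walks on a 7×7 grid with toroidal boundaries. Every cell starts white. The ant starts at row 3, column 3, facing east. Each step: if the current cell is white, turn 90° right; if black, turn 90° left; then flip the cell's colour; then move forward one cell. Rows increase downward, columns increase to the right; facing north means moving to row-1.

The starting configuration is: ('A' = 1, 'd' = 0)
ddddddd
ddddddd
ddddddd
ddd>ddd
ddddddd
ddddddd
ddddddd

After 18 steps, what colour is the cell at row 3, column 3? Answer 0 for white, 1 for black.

[0] ddddddd
ddddddd
ddddddd
ddd>ddd
ddddddd
ddddddd
ddddddd
[1] ddddddd
ddddddd
ddddddd
dddAddd
dddvddd
ddddddd
ddddddd
[2] ddddddd
ddddddd
ddddddd
dddAddd
dd<Addd
ddddddd
ddddddd
[3] ddddddd
ddddddd
ddddddd
dd^Addd
ddAAddd
ddddddd
ddddddd
[4] ddddddd
ddddddd
ddddddd
ddA>ddd
ddAAddd
ddddddd
ddddddd
[5] ddddddd
ddddddd
ddd^ddd
ddAdddd
ddAAddd
ddddddd
ddddddd
[6] ddddddd
ddddddd
dddA>dd
ddAdddd
ddAAddd
ddddddd
ddddddd
[7] ddddddd
ddddddd
dddAAdd
ddAdvdd
ddAAddd
ddddddd
ddddddd
[8] ddddddd
ddddddd
dddAAdd
ddA<Add
ddAAddd
ddddddd
ddddddd
[9] ddddddd
ddddddd
ddd^Add
ddAAAdd
ddAAddd
ddddddd
ddddddd
[10] ddddddd
ddddddd
dd<dAdd
ddAAAdd
ddAAddd
ddddddd
ddddddd
[11] ddddddd
dd^dddd
ddAdAdd
ddAAAdd
ddAAddd
ddddddd
ddddddd
[12] ddddddd
ddA>ddd
ddAdAdd
ddAAAdd
ddAAddd
ddddddd
ddddddd
[13] ddddddd
ddAAddd
ddAvAdd
ddAAAdd
ddAAddd
ddddddd
ddddddd
[14] ddddddd
ddAAddd
dd<AAdd
ddAAAdd
ddAAddd
ddddddd
ddddddd
[15] ddddddd
ddAAddd
dddAAdd
ddvAAdd
ddAAddd
ddddddd
ddddddd
[16] ddddddd
ddAAddd
dddAAdd
ddd>Add
ddAAddd
ddddddd
ddddddd
[17] ddddddd
ddAAddd
ddd^Add
ddddAdd
ddAAddd
ddddddd
ddddddd
[18] ddddddd
ddAAddd
dd<dAdd
ddddAdd
ddAAddd
ddddddd
ddddddd

0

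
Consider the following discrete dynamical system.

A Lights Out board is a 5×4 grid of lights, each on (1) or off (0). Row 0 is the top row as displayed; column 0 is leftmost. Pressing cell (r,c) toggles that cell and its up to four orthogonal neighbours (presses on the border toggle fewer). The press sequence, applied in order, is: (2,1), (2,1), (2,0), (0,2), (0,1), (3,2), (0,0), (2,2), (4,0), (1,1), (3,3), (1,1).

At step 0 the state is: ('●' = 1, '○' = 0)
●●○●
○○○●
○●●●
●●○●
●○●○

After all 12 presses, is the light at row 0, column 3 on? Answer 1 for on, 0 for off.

0

0) ●●○●
○○○●
○●●●
●●○●
●○●○
1) ●●○●
○●○●
●○○●
●○○●
●○●○
2) ●●○●
○○○●
○●●●
●●○●
●○●○
3) ●●○●
●○○●
●○●●
○●○●
●○●○
4) ●○●○
●○●●
●○●●
○●○●
●○●○
5) ○●○○
●●●●
●○●●
○●○●
●○●○
6) ○●○○
●●●●
●○○●
○○●○
●○○○
7) ●○○○
○●●●
●○○●
○○●○
●○○○
8) ●○○○
○●○●
●●●○
○○○○
●○○○
9) ●○○○
○●○●
●●●○
●○○○
○●○○
10) ●●○○
●○●●
●○●○
●○○○
○●○○
11) ●●○○
●○●●
●○●●
●○●●
○●○●
12) ●○○○
○●○●
●●●●
●○●●
○●○●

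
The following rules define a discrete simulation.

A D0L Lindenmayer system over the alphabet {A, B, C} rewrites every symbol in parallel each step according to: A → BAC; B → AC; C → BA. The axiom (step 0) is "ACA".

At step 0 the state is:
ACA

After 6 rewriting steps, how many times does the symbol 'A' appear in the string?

gen 0: ACA
gen 1: BACBABAC
gen 2: ACBACBAACBACACBACBA
gen 3: BACBAACBACBAACBACBACBAACBACBABACBAACBACBAACBAC
gen 4: ACBACBAACBACBACBAACBACBAACBACBACBAACBACBAACBACBAACBACBACBAACBACBAACBACACBACBAACBACBACBAACBACBAACBACBACBAACBACBA
gen 5: BACBAACBACBAACBACBACBAACBACBAACBACBAACBACBACBAACBACBAACBAC…BACBAACBACBAACBACBACBAACBACBAACBACBAACBACBACBAACBACBAACBAC  (len 268)
gen 6: ACBACBAACBACBACBAACBACBAACBACBACBAACBACBAACBACBAACBACBACBA…ACBACBACBAACBACBAACBACBAACBACBACBAACBACBAACBACBACBAACBACBA  (len 647)

268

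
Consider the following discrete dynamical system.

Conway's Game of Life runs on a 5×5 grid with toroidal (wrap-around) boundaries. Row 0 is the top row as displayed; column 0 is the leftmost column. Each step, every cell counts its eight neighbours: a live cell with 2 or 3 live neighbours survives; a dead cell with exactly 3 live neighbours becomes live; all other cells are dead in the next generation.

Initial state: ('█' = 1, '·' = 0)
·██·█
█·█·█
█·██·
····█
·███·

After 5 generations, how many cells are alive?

[0] ·██·█
█·█·█
█·██·
····█
·███·
[1] ····█
·····
█·█··
█···█
·█··█
[2] █····
·····
██··█
···██
···██
[3] ····█
·█··█
█··██
··█··
█··█·
[4] ···██
·····
█████
███··
···██
[5] ···██
·█···
···██
·····
·█···

6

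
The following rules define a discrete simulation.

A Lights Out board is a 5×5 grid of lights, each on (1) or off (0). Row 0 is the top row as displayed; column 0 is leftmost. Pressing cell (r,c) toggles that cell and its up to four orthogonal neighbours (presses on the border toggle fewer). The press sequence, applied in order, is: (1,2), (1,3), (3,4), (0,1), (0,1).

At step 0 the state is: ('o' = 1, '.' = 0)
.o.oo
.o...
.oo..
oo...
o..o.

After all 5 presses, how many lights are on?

t=0: .o.oo
.o...
.oo..
oo...
o..o.
t=1: .oooo
..oo.
.o...
oo...
o..o.
t=2: .oo.o
....o
.o.o.
oo...
o..o.
t=3: .oo.o
....o
.o.oo
oo.oo
o..oo
t=4: o...o
.o..o
.o.oo
oo.oo
o..oo
t=5: .oo.o
....o
.o.oo
oo.oo
o..oo

14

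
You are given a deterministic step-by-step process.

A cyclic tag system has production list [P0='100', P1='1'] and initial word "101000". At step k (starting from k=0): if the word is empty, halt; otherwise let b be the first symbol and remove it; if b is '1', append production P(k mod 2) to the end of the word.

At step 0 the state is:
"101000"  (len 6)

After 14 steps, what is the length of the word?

t=0: "101000"  (len 6)
t=1: "01000100"  (len 8)
t=2: "1000100"  (len 7)
t=3: "000100100"  (len 9)
t=4: "00100100"  (len 8)
t=5: "0100100"  (len 7)
t=6: "100100"  (len 6)
t=7: "00100100"  (len 8)
t=8: "0100100"  (len 7)
t=9: "100100"  (len 6)
t=10: "001001"  (len 6)
t=11: "01001"  (len 5)
t=12: "1001"  (len 4)
t=13: "001100"  (len 6)
t=14: "01100"  (len 5)

5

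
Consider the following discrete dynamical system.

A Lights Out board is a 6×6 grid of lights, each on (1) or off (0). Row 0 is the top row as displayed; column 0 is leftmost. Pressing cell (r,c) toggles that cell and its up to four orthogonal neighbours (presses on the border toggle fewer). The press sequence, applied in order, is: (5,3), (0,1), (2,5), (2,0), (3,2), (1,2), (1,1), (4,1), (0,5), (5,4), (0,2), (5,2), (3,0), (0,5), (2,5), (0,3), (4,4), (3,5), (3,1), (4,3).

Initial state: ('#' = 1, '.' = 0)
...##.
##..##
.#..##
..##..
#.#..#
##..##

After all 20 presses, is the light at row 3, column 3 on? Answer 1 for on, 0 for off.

t=0: ...##.
##..##
.#..##
..##..
#.#..#
##..##
t=1: ...##.
##..##
.#..##
..##..
#.##.#
####.#
t=2: #####.
#...##
.#..##
..##..
#.##.#
####.#
t=3: #####.
#...#.
.#....
..##.#
#.##.#
####.#
t=4: #####.
....#.
#.....
#.##.#
#.##.#
####.#
t=5: #####.
....#.
#.#...
##...#
#..#.#
####.#
t=6: ##.##.
.####.
#.....
##...#
#..#.#
####.#
t=7: #..##.
#..##.
##....
##...#
#..#.#
####.#
t=8: #..##.
#..##.
##....
#....#
.###.#
#.##.#
t=9: #..#.#
#..###
##....
#....#
.###.#
#.##.#
t=10: #..#.#
#..###
##....
#....#
.#####
#.#.#.
t=11: ###..#
#.####
##....
#....#
.#####
#.#.#.
t=12: ###..#
#.####
##....
#....#
.#.###
##.##.
t=13: ###..#
#.####
.#....
.#...#
##.###
##.##.
t=14: ###.#.
#.###.
.#....
.#...#
##.###
##.##.
t=15: ###.#.
#.####
.#..##
.#....
##.###
##.##.
t=16: ##.#..
#.#.##
.#..##
.#....
##.###
##.##.
t=17: ##.#..
#.#.##
.#..##
.#..#.
##....
##.#..
t=18: ##.#..
#.#.##
.#..#.
.#...#
##...#
##.#..
t=19: ##.#..
#.#.##
....#.
#.#..#
#....#
##.#..
t=20: ##.#..
#.#.##
....#.
#.##.#
#.####
##....

1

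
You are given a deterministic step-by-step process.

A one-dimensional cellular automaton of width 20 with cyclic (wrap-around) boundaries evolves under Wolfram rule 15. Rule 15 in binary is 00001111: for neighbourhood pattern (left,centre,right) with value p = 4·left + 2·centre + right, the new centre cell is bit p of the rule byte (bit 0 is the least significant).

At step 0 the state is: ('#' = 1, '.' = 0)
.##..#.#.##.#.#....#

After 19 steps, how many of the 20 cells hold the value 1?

step 0: .##..#.#.##.#.#....#
step 1: .#..##.#.#..#.#.####
step 2: .#.##..#.#.##.#.#...
step 3: ##.#..##.#.#..#.#.##
step 4: ...#.##..#.#.##.#.#.
step 5: ####.#..##.#.#..#.#.
step 6: #....#.##..#.#.##.#.
step 7: #.####.#..##.#.#..#.
step 8: #.#....#.##..#.#.##.
step 9: #.#.####.#..##.#.#..
step 10: #.#.#....#.##..#.#.#
step 11: ..#.#.####.#..##.#.#
step 12: .##.#.#....#.##..#.#
step 13: .#..#.#.####.#..##.#
step 14: .#.##.#.#....#.##..#
step 15: .#.#..#.#.####.#..##
step 16: .#.#.##.#.#....#.##.
step 17: ##.#.#..#.#.####.#..
step 18: #..#.#.##.#.#....#.#
step 19: ..##.#.#..#.#.####.#

11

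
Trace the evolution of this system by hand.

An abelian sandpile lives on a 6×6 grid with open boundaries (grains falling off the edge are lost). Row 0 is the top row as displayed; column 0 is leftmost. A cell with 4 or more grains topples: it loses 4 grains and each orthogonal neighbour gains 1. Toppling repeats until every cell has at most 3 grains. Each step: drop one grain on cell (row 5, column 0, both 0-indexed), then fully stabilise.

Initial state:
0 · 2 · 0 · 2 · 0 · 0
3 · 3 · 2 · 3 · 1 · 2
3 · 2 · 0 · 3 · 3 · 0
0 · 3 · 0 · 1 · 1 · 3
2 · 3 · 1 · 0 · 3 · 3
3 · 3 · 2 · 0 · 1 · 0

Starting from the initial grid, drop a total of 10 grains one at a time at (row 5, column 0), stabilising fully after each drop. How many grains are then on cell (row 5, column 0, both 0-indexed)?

0) 0 · 2 · 0 · 2 · 0 · 0
3 · 3 · 2 · 3 · 1 · 2
3 · 2 · 0 · 3 · 3 · 0
0 · 3 · 0 · 1 · 1 · 3
2 · 3 · 1 · 0 · 3 · 3
3 · 3 · 2 · 0 · 1 · 0
1) 0 · 2 · 0 · 2 · 0 · 0
3 · 3 · 2 · 3 · 1 · 2
3 · 3 · 0 · 3 · 3 · 0
2 · 0 · 1 · 1 · 1 · 3
0 · 2 · 2 · 0 · 3 · 3
2 · 1 · 3 · 0 · 1 · 0
2) 0 · 2 · 0 · 2 · 0 · 0
3 · 3 · 2 · 3 · 1 · 2
3 · 3 · 0 · 3 · 3 · 0
2 · 0 · 1 · 1 · 1 · 3
0 · 2 · 2 · 0 · 3 · 3
3 · 1 · 3 · 0 · 1 · 0
3) 0 · 2 · 0 · 2 · 0 · 0
3 · 3 · 2 · 3 · 1 · 2
3 · 3 · 0 · 3 · 3 · 0
2 · 0 · 1 · 1 · 1 · 3
1 · 2 · 2 · 0 · 3 · 3
0 · 2 · 3 · 0 · 1 · 0
4) 0 · 2 · 0 · 2 · 0 · 0
3 · 3 · 2 · 3 · 1 · 2
3 · 3 · 0 · 3 · 3 · 0
2 · 0 · 1 · 1 · 1 · 3
1 · 2 · 2 · 0 · 3 · 3
1 · 2 · 3 · 0 · 1 · 0
5) 0 · 2 · 0 · 2 · 0 · 0
3 · 3 · 2 · 3 · 1 · 2
3 · 3 · 0 · 3 · 3 · 0
2 · 0 · 1 · 1 · 1 · 3
1 · 2 · 2 · 0 · 3 · 3
2 · 2 · 3 · 0 · 1 · 0
6) 0 · 2 · 0 · 2 · 0 · 0
3 · 3 · 2 · 3 · 1 · 2
3 · 3 · 0 · 3 · 3 · 0
2 · 0 · 1 · 1 · 1 · 3
1 · 2 · 2 · 0 · 3 · 3
3 · 2 · 3 · 0 · 1 · 0
7) 0 · 2 · 0 · 2 · 0 · 0
3 · 3 · 2 · 3 · 1 · 2
3 · 3 · 0 · 3 · 3 · 0
2 · 0 · 1 · 1 · 1 · 3
2 · 2 · 2 · 0 · 3 · 3
0 · 3 · 3 · 0 · 1 · 0
8) 0 · 2 · 0 · 2 · 0 · 0
3 · 3 · 2 · 3 · 1 · 2
3 · 3 · 0 · 3 · 3 · 0
2 · 0 · 1 · 1 · 1 · 3
2 · 2 · 2 · 0 · 3 · 3
1 · 3 · 3 · 0 · 1 · 0
9) 0 · 2 · 0 · 2 · 0 · 0
3 · 3 · 2 · 3 · 1 · 2
3 · 3 · 0 · 3 · 3 · 0
2 · 0 · 1 · 1 · 1 · 3
2 · 2 · 2 · 0 · 3 · 3
2 · 3 · 3 · 0 · 1 · 0
10) 0 · 2 · 0 · 2 · 0 · 0
3 · 3 · 2 · 3 · 1 · 2
3 · 3 · 0 · 3 · 3 · 0
2 · 0 · 1 · 1 · 1 · 3
2 · 2 · 2 · 0 · 3 · 3
3 · 3 · 3 · 0 · 1 · 0

3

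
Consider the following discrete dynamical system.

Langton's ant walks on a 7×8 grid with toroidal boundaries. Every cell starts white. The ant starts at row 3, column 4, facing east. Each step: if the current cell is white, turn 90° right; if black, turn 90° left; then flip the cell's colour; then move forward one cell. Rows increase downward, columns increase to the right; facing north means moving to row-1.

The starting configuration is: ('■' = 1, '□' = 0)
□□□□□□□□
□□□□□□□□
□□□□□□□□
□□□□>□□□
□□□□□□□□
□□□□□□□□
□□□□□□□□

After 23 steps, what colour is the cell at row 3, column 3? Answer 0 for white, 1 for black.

0

gen 0: □□□□□□□□
□□□□□□□□
□□□□□□□□
□□□□>□□□
□□□□□□□□
□□□□□□□□
□□□□□□□□
gen 1: □□□□□□□□
□□□□□□□□
□□□□□□□□
□□□□■□□□
□□□□v□□□
□□□□□□□□
□□□□□□□□
gen 2: □□□□□□□□
□□□□□□□□
□□□□□□□□
□□□□■□□□
□□□<■□□□
□□□□□□□□
□□□□□□□□
gen 3: □□□□□□□□
□□□□□□□□
□□□□□□□□
□□□^■□□□
□□□■■□□□
□□□□□□□□
□□□□□□□□
gen 4: □□□□□□□□
□□□□□□□□
□□□□□□□□
□□□■>□□□
□□□■■□□□
□□□□□□□□
□□□□□□□□
gen 5: □□□□□□□□
□□□□□□□□
□□□□^□□□
□□□■□□□□
□□□■■□□□
□□□□□□□□
□□□□□□□□
gen 6: □□□□□□□□
□□□□□□□□
□□□□■>□□
□□□■□□□□
□□□■■□□□
□□□□□□□□
□□□□□□□□
gen 7: □□□□□□□□
□□□□□□□□
□□□□■■□□
□□□■□v□□
□□□■■□□□
□□□□□□□□
□□□□□□□□
gen 8: □□□□□□□□
□□□□□□□□
□□□□■■□□
□□□■<■□□
□□□■■□□□
□□□□□□□□
□□□□□□□□
gen 9: □□□□□□□□
□□□□□□□□
□□□□^■□□
□□□■■■□□
□□□■■□□□
□□□□□□□□
□□□□□□□□
gen 10: □□□□□□□□
□□□□□□□□
□□□<□■□□
□□□■■■□□
□□□■■□□□
□□□□□□□□
□□□□□□□□
gen 11: □□□□□□□□
□□□^□□□□
□□□■□■□□
□□□■■■□□
□□□■■□□□
□□□□□□□□
□□□□□□□□
gen 12: □□□□□□□□
□□□■>□□□
□□□■□■□□
□□□■■■□□
□□□■■□□□
□□□□□□□□
□□□□□□□□
gen 13: □□□□□□□□
□□□■■□□□
□□□■v■□□
□□□■■■□□
□□□■■□□□
□□□□□□□□
□□□□□□□□
gen 14: □□□□□□□□
□□□■■□□□
□□□<■■□□
□□□■■■□□
□□□■■□□□
□□□□□□□□
□□□□□□□□
gen 15: □□□□□□□□
□□□■■□□□
□□□□■■□□
□□□v■■□□
□□□■■□□□
□□□□□□□□
□□□□□□□□
gen 16: □□□□□□□□
□□□■■□□□
□□□□■■□□
□□□□>■□□
□□□■■□□□
□□□□□□□□
□□□□□□□□
gen 17: □□□□□□□□
□□□■■□□□
□□□□^■□□
□□□□□■□□
□□□■■□□□
□□□□□□□□
□□□□□□□□
gen 18: □□□□□□□□
□□□■■□□□
□□□<□■□□
□□□□□■□□
□□□■■□□□
□□□□□□□□
□□□□□□□□
gen 19: □□□□□□□□
□□□^■□□□
□□□■□■□□
□□□□□■□□
□□□■■□□□
□□□□□□□□
□□□□□□□□
gen 20: □□□□□□□□
□□<□■□□□
□□□■□■□□
□□□□□■□□
□□□■■□□□
□□□□□□□□
□□□□□□□□
gen 21: □□^□□□□□
□□■□■□□□
□□□■□■□□
□□□□□■□□
□□□■■□□□
□□□□□□□□
□□□□□□□□
gen 22: □□■>□□□□
□□■□■□□□
□□□■□■□□
□□□□□■□□
□□□■■□□□
□□□□□□□□
□□□□□□□□
gen 23: □□■■□□□□
□□■v■□□□
□□□■□■□□
□□□□□■□□
□□□■■□□□
□□□□□□□□
□□□□□□□□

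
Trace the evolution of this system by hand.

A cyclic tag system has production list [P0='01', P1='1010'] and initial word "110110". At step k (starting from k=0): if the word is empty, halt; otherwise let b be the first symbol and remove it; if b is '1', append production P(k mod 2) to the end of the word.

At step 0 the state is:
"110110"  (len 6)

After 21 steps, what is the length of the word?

17

t=0: "110110"  (len 6)
t=1: "1011001"  (len 7)
t=2: "0110011010"  (len 10)
t=3: "110011010"  (len 9)
t=4: "100110101010"  (len 12)
t=5: "0011010101001"  (len 13)
t=6: "011010101001"  (len 12)
t=7: "11010101001"  (len 11)
t=8: "10101010011010"  (len 14)
t=9: "010101001101001"  (len 15)
t=10: "10101001101001"  (len 14)
t=11: "010100110100101"  (len 15)
t=12: "10100110100101"  (len 14)
t=13: "010011010010101"  (len 15)
t=14: "10011010010101"  (len 14)
t=15: "001101001010101"  (len 15)
t=16: "01101001010101"  (len 14)
t=17: "1101001010101"  (len 13)
t=18: "1010010101011010"  (len 16)
t=19: "01001010101101001"  (len 17)
t=20: "1001010101101001"  (len 16)
t=21: "00101010110100101"  (len 17)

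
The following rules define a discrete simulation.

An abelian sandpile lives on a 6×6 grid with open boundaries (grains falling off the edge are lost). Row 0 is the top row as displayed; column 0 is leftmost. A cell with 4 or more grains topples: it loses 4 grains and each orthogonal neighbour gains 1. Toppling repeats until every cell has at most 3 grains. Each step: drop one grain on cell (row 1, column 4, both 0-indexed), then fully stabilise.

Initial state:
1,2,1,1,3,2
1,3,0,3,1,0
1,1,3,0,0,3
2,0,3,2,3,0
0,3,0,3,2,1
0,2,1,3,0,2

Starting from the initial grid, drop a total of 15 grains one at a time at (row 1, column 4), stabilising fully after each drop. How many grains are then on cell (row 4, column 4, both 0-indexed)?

k=0  1,2,1,1,3,2
1,3,0,3,1,0
1,1,3,0,0,3
2,0,3,2,3,0
0,3,0,3,2,1
0,2,1,3,0,2
k=1  1,2,1,1,3,2
1,3,0,3,2,0
1,1,3,0,0,3
2,0,3,2,3,0
0,3,0,3,2,1
0,2,1,3,0,2
k=2  1,2,1,1,3,2
1,3,0,3,3,0
1,1,3,0,0,3
2,0,3,2,3,0
0,3,0,3,2,1
0,2,1,3,0,2
k=3  1,2,1,3,0,3
1,3,1,0,2,1
1,1,3,1,1,3
2,0,3,2,3,0
0,3,0,3,2,1
0,2,1,3,0,2
k=4  1,2,1,3,0,3
1,3,1,0,3,1
1,1,3,1,1,3
2,0,3,2,3,0
0,3,0,3,2,1
0,2,1,3,0,2
k=5  1,2,1,3,1,3
1,3,1,1,0,2
1,1,3,1,2,3
2,0,3,2,3,0
0,3,0,3,2,1
0,2,1,3,0,2
k=6  1,2,1,3,1,3
1,3,1,1,1,2
1,1,3,1,2,3
2,0,3,2,3,0
0,3,0,3,2,1
0,2,1,3,0,2
k=7  1,2,1,3,1,3
1,3,1,1,2,2
1,1,3,1,2,3
2,0,3,2,3,0
0,3,0,3,2,1
0,2,1,3,0,2
k=8  1,2,1,3,1,3
1,3,1,1,3,2
1,1,3,1,2,3
2,0,3,2,3,0
0,3,0,3,2,1
0,2,1,3,0,2
k=9  1,2,1,3,2,3
1,3,1,2,0,3
1,1,3,1,3,3
2,0,3,2,3,0
0,3,0,3,2,1
0,2,1,3,0,2
k=10  1,2,1,3,2,3
1,3,1,2,1,3
1,1,3,1,3,3
2,0,3,2,3,0
0,3,0,3,2,1
0,2,1,3,0,2
k=11  1,2,1,3,2,3
1,3,1,2,2,3
1,1,3,1,3,3
2,0,3,2,3,0
0,3,0,3,2,1
0,2,1,3,0,2
k=12  1,2,1,3,2,3
1,3,1,2,3,3
1,1,3,1,3,3
2,0,3,2,3,0
0,3,0,3,2,1
0,2,1,3,0,2
k=13  1,2,2,1,2,1
1,3,2,1,0,3
1,1,3,3,3,1
2,0,3,3,0,2
0,3,0,3,3,1
0,2,1,3,0,2
k=14  1,2,2,1,2,1
1,3,2,1,1,3
1,1,3,3,3,1
2,0,3,3,0,2
0,3,0,3,3,1
0,2,1,3,0,2
k=15  1,2,2,1,2,1
1,3,2,1,2,3
1,1,3,3,3,1
2,0,3,3,0,2
0,3,0,3,3,1
0,2,1,3,0,2

3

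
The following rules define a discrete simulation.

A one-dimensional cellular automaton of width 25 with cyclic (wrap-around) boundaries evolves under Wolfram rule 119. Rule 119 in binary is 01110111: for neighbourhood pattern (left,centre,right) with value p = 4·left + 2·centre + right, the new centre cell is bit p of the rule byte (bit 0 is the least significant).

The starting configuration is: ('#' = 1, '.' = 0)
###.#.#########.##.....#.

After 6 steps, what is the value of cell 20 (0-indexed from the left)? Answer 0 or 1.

[0] ###.#.#########.##.....#.
[1] ..####........##.########
[2] ##...#########.##.......#
[3] .####........##.########.
[4] #...#########.##.......##
[5] ####........##.########..
[6] ...#########.##.......###

0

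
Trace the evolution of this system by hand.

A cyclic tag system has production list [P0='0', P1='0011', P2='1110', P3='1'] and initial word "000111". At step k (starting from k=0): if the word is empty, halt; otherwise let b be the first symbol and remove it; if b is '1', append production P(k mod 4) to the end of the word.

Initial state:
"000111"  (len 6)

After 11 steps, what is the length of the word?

9

step 0: "000111"  (len 6)
step 1: "00111"  (len 5)
step 2: "0111"  (len 4)
step 3: "111"  (len 3)
step 4: "111"  (len 3)
step 5: "110"  (len 3)
step 6: "100011"  (len 6)
step 7: "000111110"  (len 9)
step 8: "00111110"  (len 8)
step 9: "0111110"  (len 7)
step 10: "111110"  (len 6)
step 11: "111101110"  (len 9)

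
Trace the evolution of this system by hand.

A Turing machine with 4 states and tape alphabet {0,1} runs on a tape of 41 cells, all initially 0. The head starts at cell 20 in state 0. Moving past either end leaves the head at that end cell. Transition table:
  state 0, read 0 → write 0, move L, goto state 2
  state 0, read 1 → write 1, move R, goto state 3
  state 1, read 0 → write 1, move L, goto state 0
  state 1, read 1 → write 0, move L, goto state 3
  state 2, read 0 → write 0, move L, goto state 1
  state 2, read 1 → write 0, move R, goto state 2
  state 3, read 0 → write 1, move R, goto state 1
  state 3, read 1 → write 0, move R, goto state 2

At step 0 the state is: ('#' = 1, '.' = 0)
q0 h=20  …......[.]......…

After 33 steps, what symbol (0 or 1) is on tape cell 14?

[0] q0 h=20  …......[.]......…
[1] q2 h=19  …......[.]......…
[2] q1 h=18  …......[.]......…
[3] q0 h=17  …......[.]#.....…
[4] q2 h=16  …......[.].#....…
[5] q1 h=15  …......[.]..#...…
[6] q0 h=14  …......[.]#..#..…
[7] q2 h=13  …......[.].#..#.…
[8] q1 h=12  …......[.]..#..#…
[9] q0 h=11  …......[.]#..#..…
[10] q2 h=10  …......[.].#..#.…
[11] q1 h= 9  …......[.]..#..#…
[12] q0 h= 8  …......[.]#..#..…
[13] q2 h= 7  …......[.].#..#.…
[14] q1 h= 6  |......[.]..#..#…
[15] q0 h= 5  |.....[.]#..#..…
[16] q2 h= 4  |....[.].#..#.…
[17] q1 h= 3  |...[.]..#..#…
[18] q0 h= 2  |..[.]#..#..…
[19] q2 h= 1  |.[.].#..#.…
[20] q1 h= 0  |[.]..#..#…
[21] q0 h= 0  |[#]..#..#…
[22] q3 h= 1  |#[.].#..#.…
[23] q1 h= 2  |##[.]#..#..…
[24] q0 h= 1  |#[#]##..#.…
[25] q3 h= 2  |##[#]#..#..…
[26] q2 h= 3  |##.[#]..#..#…
[27] q2 h= 4  |##..[.].#..#.…
[28] q1 h= 3  |##.[.]..#..#…
[29] q0 h= 2  |##[.]#..#..…
[30] q2 h= 1  |#[#].#..#.…
[31] q2 h= 2  |#.[.]#..#..…
[32] q1 h= 1  |#[.].#..#.…
[33] q0 h= 0  |[#]#.#..#…

0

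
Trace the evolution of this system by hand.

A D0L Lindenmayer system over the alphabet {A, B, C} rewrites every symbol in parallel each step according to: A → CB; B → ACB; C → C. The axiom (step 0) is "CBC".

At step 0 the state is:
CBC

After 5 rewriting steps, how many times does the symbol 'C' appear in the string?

[0] CBC
[1] CACBC
[2] CCBCACBC
[3] CCACBCCBCACBC
[4] CCCBCACBCCACBCCBCACBC
[5] CCCACBCCBCACBCCCBCACBCCACBCCBCACBC

21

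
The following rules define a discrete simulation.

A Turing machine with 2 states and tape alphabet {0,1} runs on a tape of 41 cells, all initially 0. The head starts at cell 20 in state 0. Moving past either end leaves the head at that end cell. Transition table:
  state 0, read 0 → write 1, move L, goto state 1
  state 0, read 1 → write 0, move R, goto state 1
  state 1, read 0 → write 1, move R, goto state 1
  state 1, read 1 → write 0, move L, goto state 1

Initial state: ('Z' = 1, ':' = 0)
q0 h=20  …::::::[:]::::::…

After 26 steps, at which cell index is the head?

k=0  q0 h=20  …::::::[:]::::::…
k=1  q1 h=19  …::::::[:]Z:::::…
k=2  q1 h=20  …:::::Z[Z]::::::…
k=3  q1 h=19  …::::::[Z]::::::…
k=4  q1 h=18  …::::::[:]::::::…
k=5  q1 h=19  …:::::Z[:]::::::…
k=6  q1 h=20  …::::ZZ[:]::::::…
k=7  q1 h=21  …:::ZZZ[:]::::::…
k=8  q1 h=22  …::ZZZZ[:]::::::…
k=9  q1 h=23  …:ZZZZZ[:]::::::…
k=10  q1 h=24  …ZZZZZZ[:]::::::…
k=11  q1 h=25  …ZZZZZZ[:]::::::…
k=12  q1 h=26  …ZZZZZZ[:]::::::…
k=13  q1 h=27  …ZZZZZZ[:]::::::…
k=14  q1 h=28  …ZZZZZZ[:]::::::…
k=15  q1 h=29  …ZZZZZZ[:]::::::…
k=16  q1 h=30  …ZZZZZZ[:]::::::…
k=17  q1 h=31  …ZZZZZZ[:]::::::…
k=18  q1 h=32  …ZZZZZZ[:]::::::…
k=19  q1 h=33  …ZZZZZZ[:]::::::…
k=20  q1 h=34  …ZZZZZZ[:]::::::|
k=21  q1 h=35  …ZZZZZZ[:]:::::|
k=22  q1 h=36  …ZZZZZZ[:]::::|
k=23  q1 h=37  …ZZZZZZ[:]:::|
k=24  q1 h=38  …ZZZZZZ[:]::|
k=25  q1 h=39  …ZZZZZZ[:]:|
k=26  q1 h=40  …ZZZZZZ[:]|

40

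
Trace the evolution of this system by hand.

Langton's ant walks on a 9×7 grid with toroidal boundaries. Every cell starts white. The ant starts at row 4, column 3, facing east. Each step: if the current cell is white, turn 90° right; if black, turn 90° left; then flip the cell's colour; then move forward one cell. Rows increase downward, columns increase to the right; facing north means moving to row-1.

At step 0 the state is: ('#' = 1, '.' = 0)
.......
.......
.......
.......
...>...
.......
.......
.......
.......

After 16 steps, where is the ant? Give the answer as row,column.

4,3

t=0: .......
.......
.......
.......
...>...
.......
.......
.......
.......
t=1: .......
.......
.......
.......
...#...
...v...
.......
.......
.......
t=2: .......
.......
.......
.......
...#...
..<#...
.......
.......
.......
t=3: .......
.......
.......
.......
..^#...
..##...
.......
.......
.......
t=4: .......
.......
.......
.......
..#>...
..##...
.......
.......
.......
t=5: .......
.......
.......
...^...
..#....
..##...
.......
.......
.......
t=6: .......
.......
.......
...#>..
..#....
..##...
.......
.......
.......
t=7: .......
.......
.......
...##..
..#.v..
..##...
.......
.......
.......
t=8: .......
.......
.......
...##..
..#<#..
..##...
.......
.......
.......
t=9: .......
.......
.......
...^#..
..###..
..##...
.......
.......
.......
t=10: .......
.......
.......
..<.#..
..###..
..##...
.......
.......
.......
t=11: .......
.......
..^....
..#.#..
..###..
..##...
.......
.......
.......
t=12: .......
.......
..#>...
..#.#..
..###..
..##...
.......
.......
.......
t=13: .......
.......
..##...
..#v#..
..###..
..##...
.......
.......
.......
t=14: .......
.......
..##...
..<##..
..###..
..##...
.......
.......
.......
t=15: .......
.......
..##...
...##..
..v##..
..##...
.......
.......
.......
t=16: .......
.......
..##...
...##..
...>#..
..##...
.......
.......
.......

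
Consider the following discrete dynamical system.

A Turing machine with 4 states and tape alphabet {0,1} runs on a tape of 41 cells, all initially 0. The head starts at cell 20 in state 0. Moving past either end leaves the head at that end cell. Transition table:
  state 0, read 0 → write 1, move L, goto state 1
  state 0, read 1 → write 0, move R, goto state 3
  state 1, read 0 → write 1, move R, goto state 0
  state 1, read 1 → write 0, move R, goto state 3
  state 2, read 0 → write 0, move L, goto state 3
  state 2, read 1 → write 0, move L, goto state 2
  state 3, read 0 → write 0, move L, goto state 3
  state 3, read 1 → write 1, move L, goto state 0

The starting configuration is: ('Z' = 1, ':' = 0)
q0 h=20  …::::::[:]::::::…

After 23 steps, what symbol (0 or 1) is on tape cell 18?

0) q0 h=20  …::::::[:]::::::…
1) q1 h=19  …::::::[:]Z:::::…
2) q0 h=20  …:::::Z[Z]::::::…
3) q3 h=21  …::::Z:[:]::::::…
4) q3 h=20  …:::::Z[:]::::::…
5) q3 h=19  …::::::[Z]::::::…
6) q0 h=18  …::::::[:]Z:::::…
7) q1 h=17  …::::::[:]ZZ::::…
8) q0 h=18  …:::::Z[Z]Z:::::…
9) q3 h=19  …::::Z:[Z]::::::…
10) q0 h=18  …:::::Z[:]Z:::::…
11) q1 h=17  …::::::[Z]ZZ::::…
12) q3 h=18  …::::::[Z]Z:::::…
13) q0 h=17  …::::::[:]ZZ::::…
14) q1 h=16  …::::::[:]ZZZ:::…
15) q0 h=17  …:::::Z[Z]ZZ::::…
16) q3 h=18  …::::Z:[Z]Z:::::…
17) q0 h=17  …:::::Z[:]ZZ::::…
18) q1 h=16  …::::::[Z]ZZZ:::…
19) q3 h=17  …::::::[Z]ZZ::::…
20) q0 h=16  …::::::[:]ZZZ:::…
21) q1 h=15  …::::::[:]ZZZZ::…
22) q0 h=16  …:::::Z[Z]ZZZ:::…
23) q3 h=17  …::::Z:[Z]ZZ::::…

1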